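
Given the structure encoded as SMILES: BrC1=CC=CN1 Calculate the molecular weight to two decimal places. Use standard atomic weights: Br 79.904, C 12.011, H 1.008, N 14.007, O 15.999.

145.99 g/mol

First, the molecular formula is C4H4BrN (counting implicit H from valence).
  Br: 1 × 79.904 = 79.904
  C: 4 × 12.011 = 48.044
  H: 4 × 1.008 = 4.032
  N: 1 × 14.007 = 14.007
Sum: 1×79.904 + 4×12.011 + 4×1.008 + 1×14.007 = 145.987 → 145.99 g/mol.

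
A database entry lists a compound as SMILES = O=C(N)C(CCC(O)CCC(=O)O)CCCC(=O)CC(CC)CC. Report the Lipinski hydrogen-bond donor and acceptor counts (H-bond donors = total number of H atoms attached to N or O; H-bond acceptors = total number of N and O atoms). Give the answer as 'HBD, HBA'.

4, 6

Donors: find every N or O and count the H atoms it carries.
  atom 1 (O): bond orders sum to 2 → 0 H
  atom 3 (N): bond orders sum to 1 → 2 H
  atom 8 (O): bond orders sum to 1 → 1 H
  atom 12 (O): bond orders sum to 2 → 0 H
  atom 13 (O): bond orders sum to 1 → 1 H
  atom 18 (O): bond orders sum to 2 → 0 H
Lipinski HBD = 4.
Acceptors: N atoms = 1, O atoms = 5 → HBA = 6.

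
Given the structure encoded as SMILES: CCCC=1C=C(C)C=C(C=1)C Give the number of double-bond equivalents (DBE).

4

Degree of unsaturation = (number of rings) + (number of π bonds).
Ring closures in the SMILES: 1.
π bonds: 3 double bonds (each 1 DoU) → 3 DoU from unsaturation.
Total DoU = 1 + 3 = 4.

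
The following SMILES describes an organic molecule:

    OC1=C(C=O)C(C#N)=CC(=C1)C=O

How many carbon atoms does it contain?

9

Count every carbon token in the SMILES (each C, including those in ring-closure positions and inside branches).
Carbon count: 9.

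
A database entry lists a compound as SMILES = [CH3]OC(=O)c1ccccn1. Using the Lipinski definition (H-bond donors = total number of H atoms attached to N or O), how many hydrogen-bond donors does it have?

Donors: find every N or O and count the H atoms it carries.
  atom 2 (O): bond orders sum to 2 → 0 H
  atom 4 (O): bond orders sum to 2 → 0 H
  atom 10 (N): bond orders sum to 3 → 0 H
Lipinski HBD = 0.

0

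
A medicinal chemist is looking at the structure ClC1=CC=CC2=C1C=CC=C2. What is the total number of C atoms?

Count every carbon token in the SMILES (each C, including those in ring-closure positions and inside branches).
Carbon count: 10.

10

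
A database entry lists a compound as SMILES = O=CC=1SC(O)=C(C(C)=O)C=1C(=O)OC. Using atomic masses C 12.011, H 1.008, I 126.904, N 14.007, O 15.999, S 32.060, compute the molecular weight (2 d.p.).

228.22 g/mol

First, the molecular formula is C9H8O5S (counting implicit H from valence).
  C: 9 × 12.011 = 108.099
  H: 8 × 1.008 = 8.064
  O: 5 × 15.999 = 79.995
  S: 1 × 32.060 = 32.060
Sum: 9×12.011 + 8×1.008 + 5×15.999 + 1×32.060 = 228.218 → 228.22 g/mol.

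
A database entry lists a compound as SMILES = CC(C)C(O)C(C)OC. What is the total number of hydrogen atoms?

16

Walk through each heavy atom and fill implicit hydrogens from standard valence (C 4, N 3, O 2, S 2, halogen 1):
  atom 1: C, bond orders sum to 1 (valence 4) → 3 H
  atom 2: C, bond orders sum to 3 (valence 4) → 1 H
  atom 3: C, bond orders sum to 1 (valence 4) → 3 H
  atom 4: C, bond orders sum to 3 (valence 4) → 1 H
  atom 5: O, bond orders sum to 1 (valence 2) → 1 H
  atom 6: C, bond orders sum to 3 (valence 4) → 1 H
  atom 7: C, bond orders sum to 1 (valence 4) → 3 H
  atom 8: O, bond orders sum to 2 (valence 2) → 0 H
  atom 9: C, bond orders sum to 1 (valence 4) → 3 H
Total hydrogens: 16.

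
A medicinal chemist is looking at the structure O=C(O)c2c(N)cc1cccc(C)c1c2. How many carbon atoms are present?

12

Count every carbon token in the SMILES (each C, including those in ring-closure positions and inside branches).
Carbon count: 12.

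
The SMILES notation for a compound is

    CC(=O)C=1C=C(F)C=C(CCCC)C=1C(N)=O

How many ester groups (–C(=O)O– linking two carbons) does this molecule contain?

0

Scan the SMILES for the ester motif — none present.
Groups that are present: 1 amide, 1 ketone.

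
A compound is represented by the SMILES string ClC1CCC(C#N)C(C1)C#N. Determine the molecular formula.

C8H9ClN2

Walk through each heavy atom and fill implicit hydrogens from standard valence (C 4, N 3, O 2, S 2, halogen 1):
  atom 1: Cl (halogen, monovalent) → 0 H
  atom 2: C, bond orders sum to 3 (valence 4) → 1 H
  atom 3: C, bond orders sum to 2 (valence 4) → 2 H
  atom 4: C, bond orders sum to 2 (valence 4) → 2 H
  atom 5: C, bond orders sum to 3 (valence 4) → 1 H
  atom 6: C, bond orders sum to 4 (valence 4) → 0 H
  atom 7: N, bond orders sum to 3 (valence 3) → 0 H
  atom 8: C, bond orders sum to 3 (valence 4) → 1 H
  atom 9: C, bond orders sum to 2 (valence 4) → 2 H
  atom 10: C, bond orders sum to 4 (valence 4) → 0 H
  atom 11: N, bond orders sum to 3 (valence 3) → 0 H
Totals → C:8, H:9, Cl:1, N:2.
In Hill order: C8H9ClN2.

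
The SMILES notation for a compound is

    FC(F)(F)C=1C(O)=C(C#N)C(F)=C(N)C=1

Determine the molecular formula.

C8H4F4N2O

Walk through each heavy atom and fill implicit hydrogens from standard valence (C 4, N 3, O 2, S 2, halogen 1):
  atom 1: F (halogen, monovalent) → 0 H
  atom 2: C, bond orders sum to 4 (valence 4) → 0 H
  atom 3: F (halogen, monovalent) → 0 H
  atom 4: F (halogen, monovalent) → 0 H
  atom 5: C, bond orders sum to 4 (valence 4) → 0 H
  atom 6: C, bond orders sum to 4 (valence 4) → 0 H
  atom 7: O, bond orders sum to 1 (valence 2) → 1 H
  atom 8: C, bond orders sum to 4 (valence 4) → 0 H
  atom 9: C, bond orders sum to 4 (valence 4) → 0 H
  atom 10: N, bond orders sum to 3 (valence 3) → 0 H
  atom 11: C, bond orders sum to 4 (valence 4) → 0 H
  atom 12: F (halogen, monovalent) → 0 H
  atom 13: C, bond orders sum to 4 (valence 4) → 0 H
  atom 14: N, bond orders sum to 1 (valence 3) → 2 H
  atom 15: C, bond orders sum to 3 (valence 4) → 1 H
Totals → C:8, H:4, F:4, N:2, O:1.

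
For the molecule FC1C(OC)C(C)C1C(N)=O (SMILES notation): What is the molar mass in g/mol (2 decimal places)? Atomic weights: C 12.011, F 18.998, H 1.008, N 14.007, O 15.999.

161.18 g/mol

First, the molecular formula is C7H12FNO2 (counting implicit H from valence).
  C: 7 × 12.011 = 84.077
  F: 1 × 18.998 = 18.998
  H: 12 × 1.008 = 12.096
  N: 1 × 14.007 = 14.007
  O: 2 × 15.999 = 31.998
Sum: 7×12.011 + 1×18.998 + 12×1.008 + 1×14.007 + 2×15.999 = 161.176 → 161.18 g/mol.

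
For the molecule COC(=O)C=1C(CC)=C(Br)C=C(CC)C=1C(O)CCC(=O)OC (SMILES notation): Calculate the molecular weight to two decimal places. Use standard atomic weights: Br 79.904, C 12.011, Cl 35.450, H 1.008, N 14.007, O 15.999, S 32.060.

First, the molecular formula is C17H23BrO5 (counting implicit H from valence).
  Br: 1 × 79.904 = 79.904
  C: 17 × 12.011 = 204.187
  H: 23 × 1.008 = 23.184
  O: 5 × 15.999 = 79.995
Sum: 1×79.904 + 17×12.011 + 23×1.008 + 5×15.999 = 387.270 → 387.27 g/mol.

387.27 g/mol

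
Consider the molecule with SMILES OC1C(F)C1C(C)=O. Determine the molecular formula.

Walk through each heavy atom and fill implicit hydrogens from standard valence (C 4, N 3, O 2, S 2, halogen 1):
  atom 1: O, bond orders sum to 1 (valence 2) → 1 H
  atom 2: C, bond orders sum to 3 (valence 4) → 1 H
  atom 3: C, bond orders sum to 3 (valence 4) → 1 H
  atom 4: F (halogen, monovalent) → 0 H
  atom 5: C, bond orders sum to 3 (valence 4) → 1 H
  atom 6: C, bond orders sum to 4 (valence 4) → 0 H
  atom 7: C, bond orders sum to 1 (valence 4) → 3 H
  atom 8: O, bond orders sum to 2 (valence 2) → 0 H
Totals → C:5, H:7, F:1, O:2.
In Hill order: C5H7FO2.

C5H7FO2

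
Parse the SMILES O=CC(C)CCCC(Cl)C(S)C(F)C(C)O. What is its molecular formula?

Walk through each heavy atom and fill implicit hydrogens from standard valence (C 4, N 3, O 2, S 2, halogen 1):
  atom 1: O, bond orders sum to 2 (valence 2) → 0 H
  atom 2: C, bond orders sum to 3 (valence 4) → 1 H
  atom 3: C, bond orders sum to 3 (valence 4) → 1 H
  atom 4: C, bond orders sum to 1 (valence 4) → 3 H
  atom 5: C, bond orders sum to 2 (valence 4) → 2 H
  atom 6: C, bond orders sum to 2 (valence 4) → 2 H
  atom 7: C, bond orders sum to 2 (valence 4) → 2 H
  atom 8: C, bond orders sum to 3 (valence 4) → 1 H
  atom 9: Cl (halogen, monovalent) → 0 H
  atom 10: C, bond orders sum to 3 (valence 4) → 1 H
  atom 11: S, bond orders sum to 1 (valence 2) → 1 H
  atom 12: C, bond orders sum to 3 (valence 4) → 1 H
  atom 13: F (halogen, monovalent) → 0 H
  atom 14: C, bond orders sum to 3 (valence 4) → 1 H
  atom 15: C, bond orders sum to 1 (valence 4) → 3 H
  atom 16: O, bond orders sum to 1 (valence 2) → 1 H
Totals → C:11, H:20, Cl:1, F:1, O:2, S:1.

C11H20ClFO2S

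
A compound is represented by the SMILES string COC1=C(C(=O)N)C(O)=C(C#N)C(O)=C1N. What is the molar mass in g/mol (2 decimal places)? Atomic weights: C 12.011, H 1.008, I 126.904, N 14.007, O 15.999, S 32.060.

First, the molecular formula is C9H9N3O4 (counting implicit H from valence).
  C: 9 × 12.011 = 108.099
  H: 9 × 1.008 = 9.072
  N: 3 × 14.007 = 42.021
  O: 4 × 15.999 = 63.996
Sum: 9×12.011 + 9×1.008 + 3×14.007 + 4×15.999 = 223.188 → 223.19 g/mol.

223.19 g/mol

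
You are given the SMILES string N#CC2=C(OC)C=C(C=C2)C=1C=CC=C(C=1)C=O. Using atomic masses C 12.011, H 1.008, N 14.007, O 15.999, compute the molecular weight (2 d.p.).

First, the molecular formula is C15H11NO2 (counting implicit H from valence).
  C: 15 × 12.011 = 180.165
  H: 11 × 1.008 = 11.088
  N: 1 × 14.007 = 14.007
  O: 2 × 15.999 = 31.998
Sum: 15×12.011 + 11×1.008 + 1×14.007 + 2×15.999 = 237.258 → 237.26 g/mol.

237.26 g/mol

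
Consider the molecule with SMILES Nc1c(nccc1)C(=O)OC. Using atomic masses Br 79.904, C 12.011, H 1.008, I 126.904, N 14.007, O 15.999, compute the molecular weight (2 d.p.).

First, the molecular formula is C7H8N2O2 (counting implicit H from valence).
  C: 7 × 12.011 = 84.077
  H: 8 × 1.008 = 8.064
  N: 2 × 14.007 = 28.014
  O: 2 × 15.999 = 31.998
Sum: 7×12.011 + 8×1.008 + 2×14.007 + 2×15.999 = 152.153 → 152.15 g/mol.

152.15 g/mol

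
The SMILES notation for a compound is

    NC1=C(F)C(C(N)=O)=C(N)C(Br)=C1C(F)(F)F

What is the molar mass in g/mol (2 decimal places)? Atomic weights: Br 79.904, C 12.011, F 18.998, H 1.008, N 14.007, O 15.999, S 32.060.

First, the molecular formula is C8H6BrF4N3O (counting implicit H from valence).
  Br: 1 × 79.904 = 79.904
  C: 8 × 12.011 = 96.088
  F: 4 × 18.998 = 75.992
  H: 6 × 1.008 = 6.048
  N: 3 × 14.007 = 42.021
  O: 1 × 15.999 = 15.999
Sum: 1×79.904 + 8×12.011 + 4×18.998 + 6×1.008 + 3×14.007 + 1×15.999 = 316.052 → 316.05 g/mol.

316.05 g/mol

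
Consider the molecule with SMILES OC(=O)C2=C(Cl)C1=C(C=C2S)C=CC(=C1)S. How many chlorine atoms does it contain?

Scan the SMILES for Cl atoms (remember two-letter symbols like Cl and Br are single atoms).
Chlorine count: 1.

1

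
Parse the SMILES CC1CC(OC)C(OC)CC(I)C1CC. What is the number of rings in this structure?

In SMILES, each pair of matching ring-closure digits denotes one ring-closing bond; the number of such bonds equals the number of independent rings.
Ring-closure bonds here: 1.

1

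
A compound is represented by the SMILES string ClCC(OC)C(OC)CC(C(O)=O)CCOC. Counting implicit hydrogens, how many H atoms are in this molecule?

Walk through each heavy atom and fill implicit hydrogens from standard valence (C 4, N 3, O 2, S 2, halogen 1):
  atom 1: Cl (halogen, monovalent) → 0 H
  atom 2: C, bond orders sum to 2 (valence 4) → 2 H
  atom 3: C, bond orders sum to 3 (valence 4) → 1 H
  atom 4: O, bond orders sum to 2 (valence 2) → 0 H
  atom 5: C, bond orders sum to 1 (valence 4) → 3 H
  atom 6: C, bond orders sum to 3 (valence 4) → 1 H
  atom 7: O, bond orders sum to 2 (valence 2) → 0 H
  atom 8: C, bond orders sum to 1 (valence 4) → 3 H
  atom 9: C, bond orders sum to 2 (valence 4) → 2 H
  atom 10: C, bond orders sum to 3 (valence 4) → 1 H
  atom 11: C, bond orders sum to 4 (valence 4) → 0 H
  atom 12: O, bond orders sum to 1 (valence 2) → 1 H
  atom 13: O, bond orders sum to 2 (valence 2) → 0 H
  atom 14: C, bond orders sum to 2 (valence 4) → 2 H
  atom 15: C, bond orders sum to 2 (valence 4) → 2 H
  atom 16: O, bond orders sum to 2 (valence 2) → 0 H
  atom 17: C, bond orders sum to 1 (valence 4) → 3 H
Total hydrogens: 21.

21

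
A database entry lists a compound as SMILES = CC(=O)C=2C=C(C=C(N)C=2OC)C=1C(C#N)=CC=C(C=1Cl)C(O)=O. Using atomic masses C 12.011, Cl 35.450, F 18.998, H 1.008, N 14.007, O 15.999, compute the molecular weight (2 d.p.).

First, the molecular formula is C17H13ClN2O4 (counting implicit H from valence).
  C: 17 × 12.011 = 204.187
  Cl: 1 × 35.450 = 35.450
  H: 13 × 1.008 = 13.104
  N: 2 × 14.007 = 28.014
  O: 4 × 15.999 = 63.996
Sum: 17×12.011 + 1×35.450 + 13×1.008 + 2×14.007 + 4×15.999 = 344.751 → 344.75 g/mol.

344.75 g/mol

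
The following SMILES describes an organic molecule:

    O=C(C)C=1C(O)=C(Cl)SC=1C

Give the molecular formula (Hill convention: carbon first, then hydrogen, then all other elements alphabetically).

C7H7ClO2S

Walk through each heavy atom and fill implicit hydrogens from standard valence (C 4, N 3, O 2, S 2, halogen 1):
  atom 1: O, bond orders sum to 2 (valence 2) → 0 H
  atom 2: C, bond orders sum to 4 (valence 4) → 0 H
  atom 3: C, bond orders sum to 1 (valence 4) → 3 H
  atom 4: C, bond orders sum to 4 (valence 4) → 0 H
  atom 5: C, bond orders sum to 4 (valence 4) → 0 H
  atom 6: O, bond orders sum to 1 (valence 2) → 1 H
  atom 7: C, bond orders sum to 4 (valence 4) → 0 H
  atom 8: Cl (halogen, monovalent) → 0 H
  atom 9: S, bond orders sum to 2 (valence 2) → 0 H
  atom 10: C, bond orders sum to 4 (valence 4) → 0 H
  atom 11: C, bond orders sum to 1 (valence 4) → 3 H
Totals → C:7, H:7, Cl:1, O:2, S:1.
In Hill order: C7H7ClO2S.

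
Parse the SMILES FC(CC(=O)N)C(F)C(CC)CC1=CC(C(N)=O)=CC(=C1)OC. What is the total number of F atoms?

Scan the SMILES for F atoms (remember two-letter symbols like Cl and Br are single atoms).
Fluorine count: 2.

2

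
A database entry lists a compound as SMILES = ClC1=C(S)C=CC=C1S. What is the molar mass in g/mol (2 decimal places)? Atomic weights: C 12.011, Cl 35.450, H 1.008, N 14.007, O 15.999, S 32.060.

First, the molecular formula is C6H5ClS2 (counting implicit H from valence).
  C: 6 × 12.011 = 72.066
  Cl: 1 × 35.450 = 35.450
  H: 5 × 1.008 = 5.040
  S: 2 × 32.060 = 64.120
Sum: 6×12.011 + 1×35.450 + 5×1.008 + 2×32.060 = 176.676 → 176.68 g/mol.

176.68 g/mol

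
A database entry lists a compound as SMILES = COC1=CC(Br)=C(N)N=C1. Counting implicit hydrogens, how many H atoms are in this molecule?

7

Walk through each heavy atom and fill implicit hydrogens from standard valence (C 4, N 3, O 2, S 2, halogen 1):
  atom 1: C, bond orders sum to 1 (valence 4) → 3 H
  atom 2: O, bond orders sum to 2 (valence 2) → 0 H
  atom 3: C, bond orders sum to 4 (valence 4) → 0 H
  atom 4: C, bond orders sum to 3 (valence 4) → 1 H
  atom 5: C, bond orders sum to 4 (valence 4) → 0 H
  atom 6: Br (halogen, monovalent) → 0 H
  atom 7: C, bond orders sum to 4 (valence 4) → 0 H
  atom 8: N, bond orders sum to 1 (valence 3) → 2 H
  atom 9: N, bond orders sum to 3 (valence 3) → 0 H
  atom 10: C, bond orders sum to 3 (valence 4) → 1 H
Total hydrogens: 7.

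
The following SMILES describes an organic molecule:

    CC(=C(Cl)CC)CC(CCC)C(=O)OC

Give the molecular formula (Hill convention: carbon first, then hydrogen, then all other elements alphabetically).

C12H21ClO2

Walk through each heavy atom and fill implicit hydrogens from standard valence (C 4, N 3, O 2, S 2, halogen 1):
  atom 1: C, bond orders sum to 1 (valence 4) → 3 H
  atom 2: C, bond orders sum to 4 (valence 4) → 0 H
  atom 3: C, bond orders sum to 4 (valence 4) → 0 H
  atom 4: Cl (halogen, monovalent) → 0 H
  atom 5: C, bond orders sum to 2 (valence 4) → 2 H
  atom 6: C, bond orders sum to 1 (valence 4) → 3 H
  atom 7: C, bond orders sum to 2 (valence 4) → 2 H
  atom 8: C, bond orders sum to 3 (valence 4) → 1 H
  atom 9: C, bond orders sum to 2 (valence 4) → 2 H
  atom 10: C, bond orders sum to 2 (valence 4) → 2 H
  atom 11: C, bond orders sum to 1 (valence 4) → 3 H
  atom 12: C, bond orders sum to 4 (valence 4) → 0 H
  atom 13: O, bond orders sum to 2 (valence 2) → 0 H
  atom 14: O, bond orders sum to 2 (valence 2) → 0 H
  atom 15: C, bond orders sum to 1 (valence 4) → 3 H
Totals → C:12, H:21, Cl:1, O:2.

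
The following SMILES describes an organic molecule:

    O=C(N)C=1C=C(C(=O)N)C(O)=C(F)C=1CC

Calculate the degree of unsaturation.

Degree of unsaturation = (number of rings) + (number of π bonds).
Ring closures in the SMILES: 1.
π bonds: 5 double bonds (each 1 DoU) → 5 DoU from unsaturation.
Total DoU = 1 + 5 = 6.

6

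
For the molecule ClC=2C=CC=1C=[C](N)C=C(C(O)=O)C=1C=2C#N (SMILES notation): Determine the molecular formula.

C12H7ClN2O2

Walk through each heavy atom and fill implicit hydrogens from standard valence (C 4, N 3, O 2, S 2, halogen 1):
  atom 1: Cl (halogen, monovalent) → 0 H
  atom 2: C, bond orders sum to 4 (valence 4) → 0 H
  atom 3: C, bond orders sum to 3 (valence 4) → 1 H
  atom 4: C, bond orders sum to 3 (valence 4) → 1 H
  atom 5: C, bond orders sum to 4 (valence 4) → 0 H
  atom 6: C, bond orders sum to 3 (valence 4) → 1 H
  atom 7: C with explicit H count 0
  atom 8: N, bond orders sum to 1 (valence 3) → 2 H
  atom 9: C, bond orders sum to 3 (valence 4) → 1 H
  atom 10: C, bond orders sum to 4 (valence 4) → 0 H
  atom 11: C, bond orders sum to 4 (valence 4) → 0 H
  atom 12: O, bond orders sum to 1 (valence 2) → 1 H
  atom 13: O, bond orders sum to 2 (valence 2) → 0 H
  atom 14: C, bond orders sum to 4 (valence 4) → 0 H
  atom 15: C, bond orders sum to 4 (valence 4) → 0 H
  atom 16: C, bond orders sum to 4 (valence 4) → 0 H
  atom 17: N, bond orders sum to 3 (valence 3) → 0 H
Totals → C:12, H:7, Cl:1, N:2, O:2.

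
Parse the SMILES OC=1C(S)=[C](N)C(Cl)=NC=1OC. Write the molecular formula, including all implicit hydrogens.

C6H7ClN2O2S

Walk through each heavy atom and fill implicit hydrogens from standard valence (C 4, N 3, O 2, S 2, halogen 1):
  atom 1: O, bond orders sum to 1 (valence 2) → 1 H
  atom 2: C, bond orders sum to 4 (valence 4) → 0 H
  atom 3: C, bond orders sum to 4 (valence 4) → 0 H
  atom 4: S, bond orders sum to 1 (valence 2) → 1 H
  atom 5: C with explicit H count 0
  atom 6: N, bond orders sum to 1 (valence 3) → 2 H
  atom 7: C, bond orders sum to 4 (valence 4) → 0 H
  atom 8: Cl (halogen, monovalent) → 0 H
  atom 9: N, bond orders sum to 3 (valence 3) → 0 H
  atom 10: C, bond orders sum to 4 (valence 4) → 0 H
  atom 11: O, bond orders sum to 2 (valence 2) → 0 H
  atom 12: C, bond orders sum to 1 (valence 4) → 3 H
Totals → C:6, H:7, Cl:1, N:2, O:2, S:1.
In Hill order: C6H7ClN2O2S.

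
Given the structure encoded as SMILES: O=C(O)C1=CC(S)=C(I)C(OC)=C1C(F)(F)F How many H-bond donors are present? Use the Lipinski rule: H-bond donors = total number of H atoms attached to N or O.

1

Donors: find every N or O and count the H atoms it carries.
  atom 1 (O): bond orders sum to 2 → 0 H
  atom 3 (O): bond orders sum to 1 → 1 H
  atom 11 (O): bond orders sum to 2 → 0 H
Lipinski HBD = 1.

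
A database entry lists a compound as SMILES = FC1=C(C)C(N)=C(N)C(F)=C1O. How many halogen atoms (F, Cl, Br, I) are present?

Halogen atoms appear at heavy-atom positions 1, 10 (2×F).
Other groups present: 1 hydroxyl, 2 primary amine.
Halogen count: 2.

2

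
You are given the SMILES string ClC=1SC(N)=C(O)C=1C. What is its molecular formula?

C5H6ClNOS

Walk through each heavy atom and fill implicit hydrogens from standard valence (C 4, N 3, O 2, S 2, halogen 1):
  atom 1: Cl (halogen, monovalent) → 0 H
  atom 2: C, bond orders sum to 4 (valence 4) → 0 H
  atom 3: S, bond orders sum to 2 (valence 2) → 0 H
  atom 4: C, bond orders sum to 4 (valence 4) → 0 H
  atom 5: N, bond orders sum to 1 (valence 3) → 2 H
  atom 6: C, bond orders sum to 4 (valence 4) → 0 H
  atom 7: O, bond orders sum to 1 (valence 2) → 1 H
  atom 8: C, bond orders sum to 4 (valence 4) → 0 H
  atom 9: C, bond orders sum to 1 (valence 4) → 3 H
Totals → C:5, H:6, Cl:1, N:1, O:1, S:1.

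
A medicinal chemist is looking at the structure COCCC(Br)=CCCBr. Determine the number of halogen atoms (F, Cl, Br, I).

2

Halogen atoms appear at heavy-atom positions 6, 10 (2×Br).
Other groups present: 1 alkene, 1 ether.
Halogen count: 2.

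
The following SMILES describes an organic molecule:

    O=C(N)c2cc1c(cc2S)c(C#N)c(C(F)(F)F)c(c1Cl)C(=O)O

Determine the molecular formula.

C14H6ClF3N2O3S

Walk through each heavy atom and fill implicit hydrogens from standard valence (C 4, N 3, O 2, S 2, halogen 1); for lowercase aromatic atoms, an aromatic c carries 1 H when it has two neighbours and 0 H with three, and aromatic n carries 0 H:
  atom 1: O, bond orders sum to 2 (valence 2) → 0 H
  atom 2: C, bond orders sum to 4 (valence 4) → 0 H
  atom 3: N, bond orders sum to 1 (valence 3) → 2 H
  atom 4: aromatic c, 3 neighbours → 0 H
  atom 5: aromatic c, 2 neighbours → 1 H
  atom 6: aromatic c, 3 neighbours → 0 H
  atom 7: aromatic c, 3 neighbours → 0 H
  atom 8: aromatic c, 2 neighbours → 1 H
  atom 9: aromatic c, 3 neighbours → 0 H
  atom 10: S, bond orders sum to 1 (valence 2) → 1 H
  atom 11: aromatic c, 3 neighbours → 0 H
  atom 12: C, bond orders sum to 4 (valence 4) → 0 H
  atom 13: N, bond orders sum to 3 (valence 3) → 0 H
  atom 14: aromatic c, 3 neighbours → 0 H
  atom 15: C, bond orders sum to 4 (valence 4) → 0 H
  atom 16: F (halogen, monovalent) → 0 H
  atom 17: F (halogen, monovalent) → 0 H
  atom 18: F (halogen, monovalent) → 0 H
  atom 19: aromatic c, 3 neighbours → 0 H
  atom 20: aromatic c, 3 neighbours → 0 H
  atom 21: Cl (halogen, monovalent) → 0 H
  atom 22: C, bond orders sum to 4 (valence 4) → 0 H
  atom 23: O, bond orders sum to 2 (valence 2) → 0 H
  atom 24: O, bond orders sum to 1 (valence 2) → 1 H
Totals → C:14, H:6, Cl:1, F:3, N:2, O:3, S:1.
In Hill order: C14H6ClF3N2O3S.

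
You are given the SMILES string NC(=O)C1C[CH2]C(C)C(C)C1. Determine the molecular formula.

Walk through each heavy atom and fill implicit hydrogens from standard valence (C 4, N 3, O 2, S 2, halogen 1):
  atom 1: N, bond orders sum to 1 (valence 3) → 2 H
  atom 2: C, bond orders sum to 4 (valence 4) → 0 H
  atom 3: O, bond orders sum to 2 (valence 2) → 0 H
  atom 4: C, bond orders sum to 3 (valence 4) → 1 H
  atom 5: C, bond orders sum to 2 (valence 4) → 2 H
  atom 6: C with explicit H count 2
  atom 7: C, bond orders sum to 3 (valence 4) → 1 H
  atom 8: C, bond orders sum to 1 (valence 4) → 3 H
  atom 9: C, bond orders sum to 3 (valence 4) → 1 H
  atom 10: C, bond orders sum to 1 (valence 4) → 3 H
  atom 11: C, bond orders sum to 2 (valence 4) → 2 H
Totals → C:9, H:17, N:1, O:1.
In Hill order: C9H17NO.

C9H17NO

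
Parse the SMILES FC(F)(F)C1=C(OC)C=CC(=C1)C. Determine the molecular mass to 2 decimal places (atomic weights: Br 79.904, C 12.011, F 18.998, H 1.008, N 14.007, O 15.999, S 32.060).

First, the molecular formula is C9H9F3O (counting implicit H from valence).
  C: 9 × 12.011 = 108.099
  F: 3 × 18.998 = 56.994
  H: 9 × 1.008 = 9.072
  O: 1 × 15.999 = 15.999
Sum: 9×12.011 + 3×18.998 + 9×1.008 + 1×15.999 = 190.164 → 190.16 g/mol.

190.16 g/mol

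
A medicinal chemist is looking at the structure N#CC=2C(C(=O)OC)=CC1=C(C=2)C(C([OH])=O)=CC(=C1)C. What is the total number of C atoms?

Count every carbon token in the SMILES (each C, including those in ring-closure positions and inside branches).
Carbon count: 15.

15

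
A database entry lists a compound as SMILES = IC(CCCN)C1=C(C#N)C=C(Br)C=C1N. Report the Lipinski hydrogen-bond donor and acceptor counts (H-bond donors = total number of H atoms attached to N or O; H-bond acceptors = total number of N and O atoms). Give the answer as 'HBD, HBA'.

4, 3

Donors: find every N or O and count the H atoms it carries.
  atom 6 (N): bond orders sum to 1 → 2 H
  atom 10 (N): bond orders sum to 3 → 0 H
  atom 16 (N): bond orders sum to 1 → 2 H
Lipinski HBD = 4.
Acceptors: N atoms = 3, O atoms = 0 → HBA = 3.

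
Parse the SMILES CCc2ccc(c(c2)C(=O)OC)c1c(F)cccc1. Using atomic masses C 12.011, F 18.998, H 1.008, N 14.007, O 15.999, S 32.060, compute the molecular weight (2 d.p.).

258.29 g/mol

First, the molecular formula is C16H15FO2 (counting implicit H from valence).
  C: 16 × 12.011 = 192.176
  F: 1 × 18.998 = 18.998
  H: 15 × 1.008 = 15.120
  O: 2 × 15.999 = 31.998
Sum: 16×12.011 + 1×18.998 + 15×1.008 + 2×15.999 = 258.292 → 258.29 g/mol.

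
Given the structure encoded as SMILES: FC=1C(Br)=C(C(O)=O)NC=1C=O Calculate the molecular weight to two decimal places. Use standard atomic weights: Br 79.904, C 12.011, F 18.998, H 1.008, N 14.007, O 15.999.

First, the molecular formula is C6H3BrFNO3 (counting implicit H from valence).
  Br: 1 × 79.904 = 79.904
  C: 6 × 12.011 = 72.066
  F: 1 × 18.998 = 18.998
  H: 3 × 1.008 = 3.024
  N: 1 × 14.007 = 14.007
  O: 3 × 15.999 = 47.997
Sum: 1×79.904 + 6×12.011 + 1×18.998 + 3×1.008 + 1×14.007 + 3×15.999 = 235.996 → 236.00 g/mol.

236.00 g/mol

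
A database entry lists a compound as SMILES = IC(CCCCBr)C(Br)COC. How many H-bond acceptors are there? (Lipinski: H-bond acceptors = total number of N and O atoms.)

1

N atoms: 0; O atoms: 1.
Lipinski HBA = 0 + 1 = 1.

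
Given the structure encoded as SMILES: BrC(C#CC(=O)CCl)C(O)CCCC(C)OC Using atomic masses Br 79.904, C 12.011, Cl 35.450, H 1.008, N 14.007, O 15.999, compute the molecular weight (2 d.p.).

325.63 g/mol

First, the molecular formula is C12H18BrClO3 (counting implicit H from valence).
  Br: 1 × 79.904 = 79.904
  C: 12 × 12.011 = 144.132
  Cl: 1 × 35.450 = 35.450
  H: 18 × 1.008 = 18.144
  O: 3 × 15.999 = 47.997
Sum: 1×79.904 + 12×12.011 + 1×35.450 + 18×1.008 + 3×15.999 = 325.627 → 325.63 g/mol.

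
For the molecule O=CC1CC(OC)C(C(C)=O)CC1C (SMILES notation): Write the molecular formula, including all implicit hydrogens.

C11H18O3

Walk through each heavy atom and fill implicit hydrogens from standard valence (C 4, N 3, O 2, S 2, halogen 1):
  atom 1: O, bond orders sum to 2 (valence 2) → 0 H
  atom 2: C, bond orders sum to 3 (valence 4) → 1 H
  atom 3: C, bond orders sum to 3 (valence 4) → 1 H
  atom 4: C, bond orders sum to 2 (valence 4) → 2 H
  atom 5: C, bond orders sum to 3 (valence 4) → 1 H
  atom 6: O, bond orders sum to 2 (valence 2) → 0 H
  atom 7: C, bond orders sum to 1 (valence 4) → 3 H
  atom 8: C, bond orders sum to 3 (valence 4) → 1 H
  atom 9: C, bond orders sum to 4 (valence 4) → 0 H
  atom 10: C, bond orders sum to 1 (valence 4) → 3 H
  atom 11: O, bond orders sum to 2 (valence 2) → 0 H
  atom 12: C, bond orders sum to 2 (valence 4) → 2 H
  atom 13: C, bond orders sum to 3 (valence 4) → 1 H
  atom 14: C, bond orders sum to 1 (valence 4) → 3 H
Totals → C:11, H:18, O:3.
In Hill order: C11H18O3.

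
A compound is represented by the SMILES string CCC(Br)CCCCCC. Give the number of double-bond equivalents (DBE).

Degree of unsaturation = (number of rings) + (number of π bonds).
Ring closures in the SMILES: 0.
π bonds: none → 0 DoU from unsaturation.
Total DoU = 0 + 0 = 0.

0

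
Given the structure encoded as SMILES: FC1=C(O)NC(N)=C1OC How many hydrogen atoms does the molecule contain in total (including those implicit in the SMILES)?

Walk through each heavy atom and fill implicit hydrogens from standard valence (C 4, N 3, O 2, S 2, halogen 1):
  atom 1: F (halogen, monovalent) → 0 H
  atom 2: C, bond orders sum to 4 (valence 4) → 0 H
  atom 3: C, bond orders sum to 4 (valence 4) → 0 H
  atom 4: O, bond orders sum to 1 (valence 2) → 1 H
  atom 5: N, bond orders sum to 2 (valence 3) → 1 H
  atom 6: C, bond orders sum to 4 (valence 4) → 0 H
  atom 7: N, bond orders sum to 1 (valence 3) → 2 H
  atom 8: C, bond orders sum to 4 (valence 4) → 0 H
  atom 9: O, bond orders sum to 2 (valence 2) → 0 H
  atom 10: C, bond orders sum to 1 (valence 4) → 3 H
Total hydrogens: 7.

7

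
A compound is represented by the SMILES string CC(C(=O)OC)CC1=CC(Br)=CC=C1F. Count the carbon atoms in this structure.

11

Count every carbon token in the SMILES (each C, including those in ring-closure positions and inside branches).
Carbon count: 11.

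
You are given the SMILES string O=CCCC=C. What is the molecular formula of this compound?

C5H8O

Walk through each heavy atom and fill implicit hydrogens from standard valence (C 4, N 3, O 2, S 2, halogen 1):
  atom 1: O, bond orders sum to 2 (valence 2) → 0 H
  atom 2: C, bond orders sum to 3 (valence 4) → 1 H
  atom 3: C, bond orders sum to 2 (valence 4) → 2 H
  atom 4: C, bond orders sum to 2 (valence 4) → 2 H
  atom 5: C, bond orders sum to 3 (valence 4) → 1 H
  atom 6: C, bond orders sum to 2 (valence 4) → 2 H
Totals → C:5, H:8, O:1.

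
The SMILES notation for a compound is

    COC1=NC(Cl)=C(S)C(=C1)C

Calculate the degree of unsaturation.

4

Molecular formula: C7H8ClNOS.
DoU = (2C + 2 + N − H − X) / 2, where X is the halogen count and O/S are ignored.
    = (2·7 + 2 + 1 − 8 − 1) / 2 = 8 / 2 = 4.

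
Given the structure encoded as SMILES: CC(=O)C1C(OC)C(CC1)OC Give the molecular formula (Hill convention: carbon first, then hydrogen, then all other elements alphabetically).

Walk through each heavy atom and fill implicit hydrogens from standard valence (C 4, N 3, O 2, S 2, halogen 1):
  atom 1: C, bond orders sum to 1 (valence 4) → 3 H
  atom 2: C, bond orders sum to 4 (valence 4) → 0 H
  atom 3: O, bond orders sum to 2 (valence 2) → 0 H
  atom 4: C, bond orders sum to 3 (valence 4) → 1 H
  atom 5: C, bond orders sum to 3 (valence 4) → 1 H
  atom 6: O, bond orders sum to 2 (valence 2) → 0 H
  atom 7: C, bond orders sum to 1 (valence 4) → 3 H
  atom 8: C, bond orders sum to 3 (valence 4) → 1 H
  atom 9: C, bond orders sum to 2 (valence 4) → 2 H
  atom 10: C, bond orders sum to 2 (valence 4) → 2 H
  atom 11: O, bond orders sum to 2 (valence 2) → 0 H
  atom 12: C, bond orders sum to 1 (valence 4) → 3 H
Totals → C:9, H:16, O:3.

C9H16O3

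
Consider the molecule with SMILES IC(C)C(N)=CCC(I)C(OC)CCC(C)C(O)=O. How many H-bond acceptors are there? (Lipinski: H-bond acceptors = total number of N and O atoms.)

4

N atoms: 1; O atoms: 3.
Lipinski HBA = 1 + 3 = 4.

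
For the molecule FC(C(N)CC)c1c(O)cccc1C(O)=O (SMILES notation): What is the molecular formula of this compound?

Walk through each heavy atom and fill implicit hydrogens from standard valence (C 4, N 3, O 2, S 2, halogen 1); for lowercase aromatic atoms, an aromatic c carries 1 H when it has two neighbours and 0 H with three, and aromatic n carries 0 H:
  atom 1: F (halogen, monovalent) → 0 H
  atom 2: C, bond orders sum to 3 (valence 4) → 1 H
  atom 3: C, bond orders sum to 3 (valence 4) → 1 H
  atom 4: N, bond orders sum to 1 (valence 3) → 2 H
  atom 5: C, bond orders sum to 2 (valence 4) → 2 H
  atom 6: C, bond orders sum to 1 (valence 4) → 3 H
  atom 7: aromatic c, 3 neighbours → 0 H
  atom 8: aromatic c, 3 neighbours → 0 H
  atom 9: O, bond orders sum to 1 (valence 2) → 1 H
  atom 10: aromatic c, 2 neighbours → 1 H
  atom 11: aromatic c, 2 neighbours → 1 H
  atom 12: aromatic c, 2 neighbours → 1 H
  atom 13: aromatic c, 3 neighbours → 0 H
  atom 14: C, bond orders sum to 4 (valence 4) → 0 H
  atom 15: O, bond orders sum to 1 (valence 2) → 1 H
  atom 16: O, bond orders sum to 2 (valence 2) → 0 H
Totals → C:11, H:14, F:1, N:1, O:3.

C11H14FNO3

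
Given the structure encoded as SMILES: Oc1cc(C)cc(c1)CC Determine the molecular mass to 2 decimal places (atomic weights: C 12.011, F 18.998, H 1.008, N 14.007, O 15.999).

136.19 g/mol

First, the molecular formula is C9H12O (counting implicit H from valence).
  C: 9 × 12.011 = 108.099
  H: 12 × 1.008 = 12.096
  O: 1 × 15.999 = 15.999
Sum: 9×12.011 + 12×1.008 + 1×15.999 = 136.194 → 136.19 g/mol.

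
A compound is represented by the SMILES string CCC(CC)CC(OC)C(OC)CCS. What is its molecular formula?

C12H26O2S

Walk through each heavy atom and fill implicit hydrogens from standard valence (C 4, N 3, O 2, S 2, halogen 1):
  atom 1: C, bond orders sum to 1 (valence 4) → 3 H
  atom 2: C, bond orders sum to 2 (valence 4) → 2 H
  atom 3: C, bond orders sum to 3 (valence 4) → 1 H
  atom 4: C, bond orders sum to 2 (valence 4) → 2 H
  atom 5: C, bond orders sum to 1 (valence 4) → 3 H
  atom 6: C, bond orders sum to 2 (valence 4) → 2 H
  atom 7: C, bond orders sum to 3 (valence 4) → 1 H
  atom 8: O, bond orders sum to 2 (valence 2) → 0 H
  atom 9: C, bond orders sum to 1 (valence 4) → 3 H
  atom 10: C, bond orders sum to 3 (valence 4) → 1 H
  atom 11: O, bond orders sum to 2 (valence 2) → 0 H
  atom 12: C, bond orders sum to 1 (valence 4) → 3 H
  atom 13: C, bond orders sum to 2 (valence 4) → 2 H
  atom 14: C, bond orders sum to 2 (valence 4) → 2 H
  atom 15: S, bond orders sum to 1 (valence 2) → 1 H
Totals → C:12, H:26, O:2, S:1.
In Hill order: C12H26O2S.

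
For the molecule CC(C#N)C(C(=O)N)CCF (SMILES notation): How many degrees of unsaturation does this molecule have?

Degree of unsaturation = (number of rings) + (number of π bonds).
Ring closures in the SMILES: 0.
π bonds: 1 double bond (each 1 DoU), 1 triple bond (each 2 DoU) → 3 DoU from unsaturation.
Total DoU = 0 + 3 = 3.

3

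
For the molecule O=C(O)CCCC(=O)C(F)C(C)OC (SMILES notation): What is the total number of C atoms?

Count every carbon token in the SMILES (each C, including those in ring-closure positions and inside branches).
Carbon count: 9.

9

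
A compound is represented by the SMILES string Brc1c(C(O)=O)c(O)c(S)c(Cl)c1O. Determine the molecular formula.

C7H4BrClO4S

Walk through each heavy atom and fill implicit hydrogens from standard valence (C 4, N 3, O 2, S 2, halogen 1); for lowercase aromatic atoms, an aromatic c carries 1 H when it has two neighbours and 0 H with three, and aromatic n carries 0 H:
  atom 1: Br (halogen, monovalent) → 0 H
  atom 2: aromatic c, 3 neighbours → 0 H
  atom 3: aromatic c, 3 neighbours → 0 H
  atom 4: C, bond orders sum to 4 (valence 4) → 0 H
  atom 5: O, bond orders sum to 1 (valence 2) → 1 H
  atom 6: O, bond orders sum to 2 (valence 2) → 0 H
  atom 7: aromatic c, 3 neighbours → 0 H
  atom 8: O, bond orders sum to 1 (valence 2) → 1 H
  atom 9: aromatic c, 3 neighbours → 0 H
  atom 10: S, bond orders sum to 1 (valence 2) → 1 H
  atom 11: aromatic c, 3 neighbours → 0 H
  atom 12: Cl (halogen, monovalent) → 0 H
  atom 13: aromatic c, 3 neighbours → 0 H
  atom 14: O, bond orders sum to 1 (valence 2) → 1 H
Totals → C:7, H:4, Br:1, Cl:1, O:4, S:1.
In Hill order: C7H4BrClO4S.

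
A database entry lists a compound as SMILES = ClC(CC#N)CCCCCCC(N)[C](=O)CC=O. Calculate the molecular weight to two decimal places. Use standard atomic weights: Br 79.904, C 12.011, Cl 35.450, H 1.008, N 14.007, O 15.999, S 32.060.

272.77 g/mol

First, the molecular formula is C13H21ClN2O2 (counting implicit H from valence).
  C: 13 × 12.011 = 156.143
  Cl: 1 × 35.450 = 35.450
  H: 21 × 1.008 = 21.168
  N: 2 × 14.007 = 28.014
  O: 2 × 15.999 = 31.998
Sum: 13×12.011 + 1×35.450 + 21×1.008 + 2×14.007 + 2×15.999 = 272.773 → 272.77 g/mol.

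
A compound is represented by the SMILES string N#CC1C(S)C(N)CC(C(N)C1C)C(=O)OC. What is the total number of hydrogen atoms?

19

Walk through each heavy atom and fill implicit hydrogens from standard valence (C 4, N 3, O 2, S 2, halogen 1):
  atom 1: N, bond orders sum to 3 (valence 3) → 0 H
  atom 2: C, bond orders sum to 4 (valence 4) → 0 H
  atom 3: C, bond orders sum to 3 (valence 4) → 1 H
  atom 4: C, bond orders sum to 3 (valence 4) → 1 H
  atom 5: S, bond orders sum to 1 (valence 2) → 1 H
  atom 6: C, bond orders sum to 3 (valence 4) → 1 H
  atom 7: N, bond orders sum to 1 (valence 3) → 2 H
  atom 8: C, bond orders sum to 2 (valence 4) → 2 H
  atom 9: C, bond orders sum to 3 (valence 4) → 1 H
  atom 10: C, bond orders sum to 3 (valence 4) → 1 H
  atom 11: N, bond orders sum to 1 (valence 3) → 2 H
  atom 12: C, bond orders sum to 3 (valence 4) → 1 H
  atom 13: C, bond orders sum to 1 (valence 4) → 3 H
  atom 14: C, bond orders sum to 4 (valence 4) → 0 H
  atom 15: O, bond orders sum to 2 (valence 2) → 0 H
  atom 16: O, bond orders sum to 2 (valence 2) → 0 H
  atom 17: C, bond orders sum to 1 (valence 4) → 3 H
Total hydrogens: 19.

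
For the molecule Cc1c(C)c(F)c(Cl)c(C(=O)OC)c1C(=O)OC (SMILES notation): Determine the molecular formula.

C12H12ClFO4

Walk through each heavy atom and fill implicit hydrogens from standard valence (C 4, N 3, O 2, S 2, halogen 1); for lowercase aromatic atoms, an aromatic c carries 1 H when it has two neighbours and 0 H with three, and aromatic n carries 0 H:
  atom 1: C, bond orders sum to 1 (valence 4) → 3 H
  atom 2: aromatic c, 3 neighbours → 0 H
  atom 3: aromatic c, 3 neighbours → 0 H
  atom 4: C, bond orders sum to 1 (valence 4) → 3 H
  atom 5: aromatic c, 3 neighbours → 0 H
  atom 6: F (halogen, monovalent) → 0 H
  atom 7: aromatic c, 3 neighbours → 0 H
  atom 8: Cl (halogen, monovalent) → 0 H
  atom 9: aromatic c, 3 neighbours → 0 H
  atom 10: C, bond orders sum to 4 (valence 4) → 0 H
  atom 11: O, bond orders sum to 2 (valence 2) → 0 H
  atom 12: O, bond orders sum to 2 (valence 2) → 0 H
  atom 13: C, bond orders sum to 1 (valence 4) → 3 H
  atom 14: aromatic c, 3 neighbours → 0 H
  atom 15: C, bond orders sum to 4 (valence 4) → 0 H
  atom 16: O, bond orders sum to 2 (valence 2) → 0 H
  atom 17: O, bond orders sum to 2 (valence 2) → 0 H
  atom 18: C, bond orders sum to 1 (valence 4) → 3 H
Totals → C:12, H:12, Cl:1, F:1, O:4.
In Hill order: C12H12ClFO4.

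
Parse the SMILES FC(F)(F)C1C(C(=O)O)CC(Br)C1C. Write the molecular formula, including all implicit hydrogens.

C8H10BrF3O2

Walk through each heavy atom and fill implicit hydrogens from standard valence (C 4, N 3, O 2, S 2, halogen 1):
  atom 1: F (halogen, monovalent) → 0 H
  atom 2: C, bond orders sum to 4 (valence 4) → 0 H
  atom 3: F (halogen, monovalent) → 0 H
  atom 4: F (halogen, monovalent) → 0 H
  atom 5: C, bond orders sum to 3 (valence 4) → 1 H
  atom 6: C, bond orders sum to 3 (valence 4) → 1 H
  atom 7: C, bond orders sum to 4 (valence 4) → 0 H
  atom 8: O, bond orders sum to 2 (valence 2) → 0 H
  atom 9: O, bond orders sum to 1 (valence 2) → 1 H
  atom 10: C, bond orders sum to 2 (valence 4) → 2 H
  atom 11: C, bond orders sum to 3 (valence 4) → 1 H
  atom 12: Br (halogen, monovalent) → 0 H
  atom 13: C, bond orders sum to 3 (valence 4) → 1 H
  atom 14: C, bond orders sum to 1 (valence 4) → 3 H
Totals → C:8, H:10, Br:1, F:3, O:2.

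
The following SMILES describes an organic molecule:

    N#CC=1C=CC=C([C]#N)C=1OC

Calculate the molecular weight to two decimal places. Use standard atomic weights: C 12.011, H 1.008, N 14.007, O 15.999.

158.16 g/mol

First, the molecular formula is C9H6N2O (counting implicit H from valence).
  C: 9 × 12.011 = 108.099
  H: 6 × 1.008 = 6.048
  N: 2 × 14.007 = 28.014
  O: 1 × 15.999 = 15.999
Sum: 9×12.011 + 6×1.008 + 2×14.007 + 1×15.999 = 158.160 → 158.16 g/mol.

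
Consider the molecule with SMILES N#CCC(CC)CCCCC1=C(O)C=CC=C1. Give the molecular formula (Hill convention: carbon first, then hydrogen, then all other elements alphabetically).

C15H21NO

Walk through each heavy atom and fill implicit hydrogens from standard valence (C 4, N 3, O 2, S 2, halogen 1):
  atom 1: N, bond orders sum to 3 (valence 3) → 0 H
  atom 2: C, bond orders sum to 4 (valence 4) → 0 H
  atom 3: C, bond orders sum to 2 (valence 4) → 2 H
  atom 4: C, bond orders sum to 3 (valence 4) → 1 H
  atom 5: C, bond orders sum to 2 (valence 4) → 2 H
  atom 6: C, bond orders sum to 1 (valence 4) → 3 H
  atom 7: C, bond orders sum to 2 (valence 4) → 2 H
  atom 8: C, bond orders sum to 2 (valence 4) → 2 H
  atom 9: C, bond orders sum to 2 (valence 4) → 2 H
  atom 10: C, bond orders sum to 2 (valence 4) → 2 H
  atom 11: C, bond orders sum to 4 (valence 4) → 0 H
  atom 12: C, bond orders sum to 4 (valence 4) → 0 H
  atom 13: O, bond orders sum to 1 (valence 2) → 1 H
  atom 14: C, bond orders sum to 3 (valence 4) → 1 H
  atom 15: C, bond orders sum to 3 (valence 4) → 1 H
  atom 16: C, bond orders sum to 3 (valence 4) → 1 H
  atom 17: C, bond orders sum to 3 (valence 4) → 1 H
Totals → C:15, H:21, N:1, O:1.
In Hill order: C15H21NO.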